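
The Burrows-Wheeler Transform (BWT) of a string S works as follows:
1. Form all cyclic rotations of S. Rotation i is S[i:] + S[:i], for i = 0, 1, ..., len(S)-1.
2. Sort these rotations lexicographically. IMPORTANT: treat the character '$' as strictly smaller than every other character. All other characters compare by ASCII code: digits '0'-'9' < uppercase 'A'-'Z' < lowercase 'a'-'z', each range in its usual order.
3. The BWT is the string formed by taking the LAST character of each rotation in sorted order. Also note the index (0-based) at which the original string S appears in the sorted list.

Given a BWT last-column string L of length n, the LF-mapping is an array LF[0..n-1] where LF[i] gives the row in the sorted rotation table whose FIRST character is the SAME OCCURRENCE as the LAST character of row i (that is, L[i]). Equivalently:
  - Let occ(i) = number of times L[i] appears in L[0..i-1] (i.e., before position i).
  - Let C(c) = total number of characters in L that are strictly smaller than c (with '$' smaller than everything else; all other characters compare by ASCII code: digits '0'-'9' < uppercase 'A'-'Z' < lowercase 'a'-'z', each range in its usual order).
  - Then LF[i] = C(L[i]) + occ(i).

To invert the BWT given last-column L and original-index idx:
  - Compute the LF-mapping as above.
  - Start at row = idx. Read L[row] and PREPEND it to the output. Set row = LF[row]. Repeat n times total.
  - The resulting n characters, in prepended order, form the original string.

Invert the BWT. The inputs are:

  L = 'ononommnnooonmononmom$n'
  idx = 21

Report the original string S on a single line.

LF mapping: 14 6 15 7 16 1 2 8 9 17 18 19 10 3 20 11 21 12 4 22 5 0 13
Walk LF starting at row 21, prepending L[row]:
  step 1: row=21, L[21]='$', prepend. Next row=LF[21]=0
  step 2: row=0, L[0]='o', prepend. Next row=LF[0]=14
  step 3: row=14, L[14]='o', prepend. Next row=LF[14]=20
  step 4: row=20, L[20]='m', prepend. Next row=LF[20]=5
  step 5: row=5, L[5]='m', prepend. Next row=LF[5]=1
  step 6: row=1, L[1]='n', prepend. Next row=LF[1]=6
  step 7: row=6, L[6]='m', prepend. Next row=LF[6]=2
  step 8: row=2, L[2]='o', prepend. Next row=LF[2]=15
  step 9: row=15, L[15]='n', prepend. Next row=LF[15]=11
  step 10: row=11, L[11]='o', prepend. Next row=LF[11]=19
  step 11: row=19, L[19]='o', prepend. Next row=LF[19]=22
  step 12: row=22, L[22]='n', prepend. Next row=LF[22]=13
  step 13: row=13, L[13]='m', prepend. Next row=LF[13]=3
  step 14: row=3, L[3]='n', prepend. Next row=LF[3]=7
  step 15: row=7, L[7]='n', prepend. Next row=LF[7]=8
  step 16: row=8, L[8]='n', prepend. Next row=LF[8]=9
  step 17: row=9, L[9]='o', prepend. Next row=LF[9]=17
  step 18: row=17, L[17]='n', prepend. Next row=LF[17]=12
  step 19: row=12, L[12]='n', prepend. Next row=LF[12]=10
  step 20: row=10, L[10]='o', prepend. Next row=LF[10]=18
  step 21: row=18, L[18]='m', prepend. Next row=LF[18]=4
  step 22: row=4, L[4]='o', prepend. Next row=LF[4]=16
  step 23: row=16, L[16]='o', prepend. Next row=LF[16]=21
Reversed output: oomonnonnnmnoonomnmmoo$

Answer: oomonnonnnmnoonomnmmoo$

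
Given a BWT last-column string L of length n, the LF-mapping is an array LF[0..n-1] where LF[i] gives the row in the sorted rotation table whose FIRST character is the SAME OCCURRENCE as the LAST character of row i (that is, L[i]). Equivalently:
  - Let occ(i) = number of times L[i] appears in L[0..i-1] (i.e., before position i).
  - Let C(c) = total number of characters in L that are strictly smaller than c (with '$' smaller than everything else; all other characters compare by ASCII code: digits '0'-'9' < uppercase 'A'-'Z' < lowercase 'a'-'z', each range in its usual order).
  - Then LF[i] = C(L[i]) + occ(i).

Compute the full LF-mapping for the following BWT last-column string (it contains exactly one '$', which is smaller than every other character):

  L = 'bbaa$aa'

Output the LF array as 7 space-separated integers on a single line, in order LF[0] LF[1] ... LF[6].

Char counts: '$':1, 'a':4, 'b':2
C (first-col start): C('$')=0, C('a')=1, C('b')=5
L[0]='b': occ=0, LF[0]=C('b')+0=5+0=5
L[1]='b': occ=1, LF[1]=C('b')+1=5+1=6
L[2]='a': occ=0, LF[2]=C('a')+0=1+0=1
L[3]='a': occ=1, LF[3]=C('a')+1=1+1=2
L[4]='$': occ=0, LF[4]=C('$')+0=0+0=0
L[5]='a': occ=2, LF[5]=C('a')+2=1+2=3
L[6]='a': occ=3, LF[6]=C('a')+3=1+3=4

Answer: 5 6 1 2 0 3 4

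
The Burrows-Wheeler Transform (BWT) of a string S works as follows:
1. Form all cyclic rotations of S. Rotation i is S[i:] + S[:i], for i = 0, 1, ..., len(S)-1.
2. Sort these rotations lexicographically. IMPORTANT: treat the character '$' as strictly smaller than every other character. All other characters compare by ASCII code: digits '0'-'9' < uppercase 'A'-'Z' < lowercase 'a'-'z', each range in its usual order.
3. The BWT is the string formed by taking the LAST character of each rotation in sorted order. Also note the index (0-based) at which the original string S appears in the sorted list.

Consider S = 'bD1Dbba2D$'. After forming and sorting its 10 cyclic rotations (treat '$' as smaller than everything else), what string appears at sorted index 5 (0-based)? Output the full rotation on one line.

Answer: Dbba2D$bD1

Derivation:
All 10 rotations (rotation i = S[i:]+S[:i]):
  rot[0] = bD1Dbba2D$
  rot[1] = D1Dbba2D$b
  rot[2] = 1Dbba2D$bD
  rot[3] = Dbba2D$bD1
  rot[4] = bba2D$bD1D
  rot[5] = ba2D$bD1Db
  rot[6] = a2D$bD1Dbb
  rot[7] = 2D$bD1Dbba
  rot[8] = D$bD1Dbba2
  rot[9] = $bD1Dbba2D
Sorted (with $ < everything):
  sorted[0] = $bD1Dbba2D
  sorted[1] = 1Dbba2D$bD
  sorted[2] = 2D$bD1Dbba
  sorted[3] = D$bD1Dbba2
  sorted[4] = D1Dbba2D$b
  sorted[5] = Dbba2D$bD1
  sorted[6] = a2D$bD1Dbb
  sorted[7] = bD1Dbba2D$
  sorted[8] = ba2D$bD1Db
  sorted[9] = bba2D$bD1D
sorted[5] = Dbba2D$bD1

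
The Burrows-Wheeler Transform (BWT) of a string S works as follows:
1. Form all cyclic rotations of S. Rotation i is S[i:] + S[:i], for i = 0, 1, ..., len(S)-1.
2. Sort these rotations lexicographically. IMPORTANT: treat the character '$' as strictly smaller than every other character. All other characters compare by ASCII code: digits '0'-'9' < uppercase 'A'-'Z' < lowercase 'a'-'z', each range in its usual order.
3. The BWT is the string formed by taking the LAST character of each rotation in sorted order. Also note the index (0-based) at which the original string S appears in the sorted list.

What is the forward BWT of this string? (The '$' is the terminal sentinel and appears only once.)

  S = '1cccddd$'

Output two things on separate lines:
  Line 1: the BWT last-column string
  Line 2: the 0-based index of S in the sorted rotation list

Answer: d$1ccddc
1

Derivation:
All 8 rotations (rotation i = S[i:]+S[:i]):
  rot[0] = 1cccddd$
  rot[1] = cccddd$1
  rot[2] = ccddd$1c
  rot[3] = cddd$1cc
  rot[4] = ddd$1ccc
  rot[5] = dd$1cccd
  rot[6] = d$1cccdd
  rot[7] = $1cccddd
Sorted (with $ < everything):
  sorted[0] = $1cccddd  (last char: 'd')
  sorted[1] = 1cccddd$  (last char: '$')
  sorted[2] = cccddd$1  (last char: '1')
  sorted[3] = ccddd$1c  (last char: 'c')
  sorted[4] = cddd$1cc  (last char: 'c')
  sorted[5] = d$1cccdd  (last char: 'd')
  sorted[6] = dd$1cccd  (last char: 'd')
  sorted[7] = ddd$1ccc  (last char: 'c')
Last column: d$1ccddc
Original string S is at sorted index 1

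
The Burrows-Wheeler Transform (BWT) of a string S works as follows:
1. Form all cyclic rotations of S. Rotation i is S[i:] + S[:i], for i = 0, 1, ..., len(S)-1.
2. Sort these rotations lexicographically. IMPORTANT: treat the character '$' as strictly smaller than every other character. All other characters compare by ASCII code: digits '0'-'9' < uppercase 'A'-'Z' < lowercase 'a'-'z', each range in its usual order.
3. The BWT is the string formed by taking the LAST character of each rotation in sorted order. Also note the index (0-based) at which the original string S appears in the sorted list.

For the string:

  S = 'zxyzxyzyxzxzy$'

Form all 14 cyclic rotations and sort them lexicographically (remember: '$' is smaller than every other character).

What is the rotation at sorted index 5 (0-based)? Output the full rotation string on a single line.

Answer: y$zxyzxyzyxzxz

Derivation:
All 14 rotations (rotation i = S[i:]+S[:i]):
  rot[0] = zxyzxyzyxzxzy$
  rot[1] = xyzxyzyxzxzy$z
  rot[2] = yzxyzyxzxzy$zx
  rot[3] = zxyzyxzxzy$zxy
  rot[4] = xyzyxzxzy$zxyz
  rot[5] = yzyxzxzy$zxyzx
  rot[6] = zyxzxzy$zxyzxy
  rot[7] = yxzxzy$zxyzxyz
  rot[8] = xzxzy$zxyzxyzy
  rot[9] = zxzy$zxyzxyzyx
  rot[10] = xzy$zxyzxyzyxz
  rot[11] = zy$zxyzxyzyxzx
  rot[12] = y$zxyzxyzyxzxz
  rot[13] = $zxyzxyzyxzxzy
Sorted (with $ < everything):
  sorted[0] = $zxyzxyzyxzxzy
  sorted[1] = xyzxyzyxzxzy$z
  sorted[2] = xyzyxzxzy$zxyz
  sorted[3] = xzxzy$zxyzxyzy
  sorted[4] = xzy$zxyzxyzyxz
  sorted[5] = y$zxyzxyzyxzxz
  sorted[6] = yxzxzy$zxyzxyz
  sorted[7] = yzxyzyxzxzy$zx
  sorted[8] = yzyxzxzy$zxyzx
  sorted[9] = zxyzxyzyxzxzy$
  sorted[10] = zxyzyxzxzy$zxy
  sorted[11] = zxzy$zxyzxyzyx
  sorted[12] = zy$zxyzxyzyxzx
  sorted[13] = zyxzxzy$zxyzxy
sorted[5] = y$zxyzxyzyxzxz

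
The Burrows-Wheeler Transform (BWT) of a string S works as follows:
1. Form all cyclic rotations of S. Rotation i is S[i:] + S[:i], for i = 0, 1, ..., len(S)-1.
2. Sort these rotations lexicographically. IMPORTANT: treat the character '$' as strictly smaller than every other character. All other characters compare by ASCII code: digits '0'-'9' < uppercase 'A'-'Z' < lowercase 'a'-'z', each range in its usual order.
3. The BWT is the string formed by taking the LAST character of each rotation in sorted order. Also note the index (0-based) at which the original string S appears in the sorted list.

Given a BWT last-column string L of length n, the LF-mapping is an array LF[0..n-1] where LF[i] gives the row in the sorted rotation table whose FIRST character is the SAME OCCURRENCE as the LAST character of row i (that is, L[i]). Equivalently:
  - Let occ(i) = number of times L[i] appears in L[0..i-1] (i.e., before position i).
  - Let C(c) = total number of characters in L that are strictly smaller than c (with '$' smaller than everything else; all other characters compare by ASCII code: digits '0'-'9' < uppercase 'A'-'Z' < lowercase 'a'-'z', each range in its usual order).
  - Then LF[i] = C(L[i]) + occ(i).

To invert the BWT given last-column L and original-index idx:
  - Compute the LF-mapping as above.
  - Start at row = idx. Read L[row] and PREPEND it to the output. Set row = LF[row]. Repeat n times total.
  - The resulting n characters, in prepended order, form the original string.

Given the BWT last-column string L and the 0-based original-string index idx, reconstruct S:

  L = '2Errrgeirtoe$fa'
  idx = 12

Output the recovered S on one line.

Answer: refrigeratorE2$

Derivation:
LF mapping: 1 2 10 11 12 7 4 8 13 14 9 5 0 6 3
Walk LF starting at row 12, prepending L[row]:
  step 1: row=12, L[12]='$', prepend. Next row=LF[12]=0
  step 2: row=0, L[0]='2', prepend. Next row=LF[0]=1
  step 3: row=1, L[1]='E', prepend. Next row=LF[1]=2
  step 4: row=2, L[2]='r', prepend. Next row=LF[2]=10
  step 5: row=10, L[10]='o', prepend. Next row=LF[10]=9
  step 6: row=9, L[9]='t', prepend. Next row=LF[9]=14
  step 7: row=14, L[14]='a', prepend. Next row=LF[14]=3
  step 8: row=3, L[3]='r', prepend. Next row=LF[3]=11
  step 9: row=11, L[11]='e', prepend. Next row=LF[11]=5
  step 10: row=5, L[5]='g', prepend. Next row=LF[5]=7
  step 11: row=7, L[7]='i', prepend. Next row=LF[7]=8
  step 12: row=8, L[8]='r', prepend. Next row=LF[8]=13
  step 13: row=13, L[13]='f', prepend. Next row=LF[13]=6
  step 14: row=6, L[6]='e', prepend. Next row=LF[6]=4
  step 15: row=4, L[4]='r', prepend. Next row=LF[4]=12
Reversed output: refrigeratorE2$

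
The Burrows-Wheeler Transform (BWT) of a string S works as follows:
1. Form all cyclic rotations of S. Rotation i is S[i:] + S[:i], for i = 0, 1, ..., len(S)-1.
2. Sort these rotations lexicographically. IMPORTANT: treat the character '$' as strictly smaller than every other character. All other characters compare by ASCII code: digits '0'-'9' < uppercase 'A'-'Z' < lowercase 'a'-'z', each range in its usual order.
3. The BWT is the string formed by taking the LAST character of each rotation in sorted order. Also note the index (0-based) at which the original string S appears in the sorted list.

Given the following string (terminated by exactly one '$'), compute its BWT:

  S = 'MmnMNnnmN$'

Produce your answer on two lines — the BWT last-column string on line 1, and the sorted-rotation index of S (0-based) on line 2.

Answer: Nn$mMnMmnN
2

Derivation:
All 10 rotations (rotation i = S[i:]+S[:i]):
  rot[0] = MmnMNnnmN$
  rot[1] = mnMNnnmN$M
  rot[2] = nMNnnmN$Mm
  rot[3] = MNnnmN$Mmn
  rot[4] = NnnmN$MmnM
  rot[5] = nnmN$MmnMN
  rot[6] = nmN$MmnMNn
  rot[7] = mN$MmnMNnn
  rot[8] = N$MmnMNnnm
  rot[9] = $MmnMNnnmN
Sorted (with $ < everything):
  sorted[0] = $MmnMNnnmN  (last char: 'N')
  sorted[1] = MNnnmN$Mmn  (last char: 'n')
  sorted[2] = MmnMNnnmN$  (last char: '$')
  sorted[3] = N$MmnMNnnm  (last char: 'm')
  sorted[4] = NnnmN$MmnM  (last char: 'M')
  sorted[5] = mN$MmnMNnn  (last char: 'n')
  sorted[6] = mnMNnnmN$M  (last char: 'M')
  sorted[7] = nMNnnmN$Mm  (last char: 'm')
  sorted[8] = nmN$MmnMNn  (last char: 'n')
  sorted[9] = nnmN$MmnMN  (last char: 'N')
Last column: Nn$mMnMmnN
Original string S is at sorted index 2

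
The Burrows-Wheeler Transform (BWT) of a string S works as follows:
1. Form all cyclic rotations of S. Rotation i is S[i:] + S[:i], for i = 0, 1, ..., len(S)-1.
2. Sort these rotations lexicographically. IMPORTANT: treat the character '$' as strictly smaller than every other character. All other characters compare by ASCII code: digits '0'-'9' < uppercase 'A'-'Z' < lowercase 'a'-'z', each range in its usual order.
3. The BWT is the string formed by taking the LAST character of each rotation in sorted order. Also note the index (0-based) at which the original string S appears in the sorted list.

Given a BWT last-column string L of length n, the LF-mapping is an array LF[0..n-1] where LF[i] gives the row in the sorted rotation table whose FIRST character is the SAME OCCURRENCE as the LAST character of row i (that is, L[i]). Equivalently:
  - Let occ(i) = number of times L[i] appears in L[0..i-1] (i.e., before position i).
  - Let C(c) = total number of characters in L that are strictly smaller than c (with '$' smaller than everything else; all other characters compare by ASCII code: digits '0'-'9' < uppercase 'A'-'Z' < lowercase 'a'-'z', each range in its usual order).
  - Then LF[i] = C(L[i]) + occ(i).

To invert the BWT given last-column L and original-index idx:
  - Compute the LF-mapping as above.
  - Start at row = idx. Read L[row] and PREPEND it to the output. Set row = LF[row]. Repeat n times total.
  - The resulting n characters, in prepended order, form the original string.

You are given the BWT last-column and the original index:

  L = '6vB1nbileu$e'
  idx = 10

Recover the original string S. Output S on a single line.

Answer: unbeliev1B6$

Derivation:
LF mapping: 2 11 3 1 9 4 7 8 5 10 0 6
Walk LF starting at row 10, prepending L[row]:
  step 1: row=10, L[10]='$', prepend. Next row=LF[10]=0
  step 2: row=0, L[0]='6', prepend. Next row=LF[0]=2
  step 3: row=2, L[2]='B', prepend. Next row=LF[2]=3
  step 4: row=3, L[3]='1', prepend. Next row=LF[3]=1
  step 5: row=1, L[1]='v', prepend. Next row=LF[1]=11
  step 6: row=11, L[11]='e', prepend. Next row=LF[11]=6
  step 7: row=6, L[6]='i', prepend. Next row=LF[6]=7
  step 8: row=7, L[7]='l', prepend. Next row=LF[7]=8
  step 9: row=8, L[8]='e', prepend. Next row=LF[8]=5
  step 10: row=5, L[5]='b', prepend. Next row=LF[5]=4
  step 11: row=4, L[4]='n', prepend. Next row=LF[4]=9
  step 12: row=9, L[9]='u', prepend. Next row=LF[9]=10
Reversed output: unbeliev1B6$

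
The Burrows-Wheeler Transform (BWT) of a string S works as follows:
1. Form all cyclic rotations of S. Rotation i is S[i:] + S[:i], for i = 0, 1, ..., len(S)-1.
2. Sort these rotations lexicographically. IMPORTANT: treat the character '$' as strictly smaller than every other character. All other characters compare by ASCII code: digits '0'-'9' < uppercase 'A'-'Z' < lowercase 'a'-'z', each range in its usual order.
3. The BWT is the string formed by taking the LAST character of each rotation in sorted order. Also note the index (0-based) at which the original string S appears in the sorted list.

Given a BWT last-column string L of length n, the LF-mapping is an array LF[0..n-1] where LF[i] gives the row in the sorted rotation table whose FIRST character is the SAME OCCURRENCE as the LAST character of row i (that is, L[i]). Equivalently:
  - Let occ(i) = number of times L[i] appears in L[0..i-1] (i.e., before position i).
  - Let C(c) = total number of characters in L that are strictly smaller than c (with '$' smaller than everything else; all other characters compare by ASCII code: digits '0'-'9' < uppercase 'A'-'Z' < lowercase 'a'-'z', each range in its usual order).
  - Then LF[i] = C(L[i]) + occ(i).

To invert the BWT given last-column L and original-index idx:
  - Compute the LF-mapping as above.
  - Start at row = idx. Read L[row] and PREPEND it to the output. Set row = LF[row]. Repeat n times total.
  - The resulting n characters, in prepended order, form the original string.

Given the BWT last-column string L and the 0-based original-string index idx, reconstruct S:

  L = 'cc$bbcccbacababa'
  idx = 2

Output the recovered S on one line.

Answer: acabcbbcbacbacc$

Derivation:
LF mapping: 10 11 0 5 6 12 13 14 7 1 15 2 8 3 9 4
Walk LF starting at row 2, prepending L[row]:
  step 1: row=2, L[2]='$', prepend. Next row=LF[2]=0
  step 2: row=0, L[0]='c', prepend. Next row=LF[0]=10
  step 3: row=10, L[10]='c', prepend. Next row=LF[10]=15
  step 4: row=15, L[15]='a', prepend. Next row=LF[15]=4
  step 5: row=4, L[4]='b', prepend. Next row=LF[4]=6
  step 6: row=6, L[6]='c', prepend. Next row=LF[6]=13
  step 7: row=13, L[13]='a', prepend. Next row=LF[13]=3
  step 8: row=3, L[3]='b', prepend. Next row=LF[3]=5
  step 9: row=5, L[5]='c', prepend. Next row=LF[5]=12
  step 10: row=12, L[12]='b', prepend. Next row=LF[12]=8
  step 11: row=8, L[8]='b', prepend. Next row=LF[8]=7
  step 12: row=7, L[7]='c', prepend. Next row=LF[7]=14
  step 13: row=14, L[14]='b', prepend. Next row=LF[14]=9
  step 14: row=9, L[9]='a', prepend. Next row=LF[9]=1
  step 15: row=1, L[1]='c', prepend. Next row=LF[1]=11
  step 16: row=11, L[11]='a', prepend. Next row=LF[11]=2
Reversed output: acabcbbcbacbacc$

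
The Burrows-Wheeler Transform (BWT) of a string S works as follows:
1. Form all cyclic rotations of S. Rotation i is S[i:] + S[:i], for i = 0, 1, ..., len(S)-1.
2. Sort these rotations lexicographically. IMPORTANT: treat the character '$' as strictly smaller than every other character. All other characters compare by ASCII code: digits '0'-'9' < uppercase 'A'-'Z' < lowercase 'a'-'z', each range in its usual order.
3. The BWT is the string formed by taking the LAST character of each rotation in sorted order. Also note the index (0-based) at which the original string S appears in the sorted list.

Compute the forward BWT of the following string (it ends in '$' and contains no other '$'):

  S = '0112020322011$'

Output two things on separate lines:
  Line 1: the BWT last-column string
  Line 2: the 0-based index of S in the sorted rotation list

Answer: 12$22100121030
2

Derivation:
All 14 rotations (rotation i = S[i:]+S[:i]):
  rot[0] = 0112020322011$
  rot[1] = 112020322011$0
  rot[2] = 12020322011$01
  rot[3] = 2020322011$011
  rot[4] = 020322011$0112
  rot[5] = 20322011$01120
  rot[6] = 0322011$011202
  rot[7] = 322011$0112020
  rot[8] = 22011$01120203
  rot[9] = 2011$011202032
  rot[10] = 011$0112020322
  rot[11] = 11$01120203220
  rot[12] = 1$011202032201
  rot[13] = $0112020322011
Sorted (with $ < everything):
  sorted[0] = $0112020322011  (last char: '1')
  sorted[1] = 011$0112020322  (last char: '2')
  sorted[2] = 0112020322011$  (last char: '$')
  sorted[3] = 020322011$0112  (last char: '2')
  sorted[4] = 0322011$011202  (last char: '2')
  sorted[5] = 1$011202032201  (last char: '1')
  sorted[6] = 11$01120203220  (last char: '0')
  sorted[7] = 112020322011$0  (last char: '0')
  sorted[8] = 12020322011$01  (last char: '1')
  sorted[9] = 2011$011202032  (last char: '2')
  sorted[10] = 2020322011$011  (last char: '1')
  sorted[11] = 20322011$01120  (last char: '0')
  sorted[12] = 22011$01120203  (last char: '3')
  sorted[13] = 322011$0112020  (last char: '0')
Last column: 12$22100121030
Original string S is at sorted index 2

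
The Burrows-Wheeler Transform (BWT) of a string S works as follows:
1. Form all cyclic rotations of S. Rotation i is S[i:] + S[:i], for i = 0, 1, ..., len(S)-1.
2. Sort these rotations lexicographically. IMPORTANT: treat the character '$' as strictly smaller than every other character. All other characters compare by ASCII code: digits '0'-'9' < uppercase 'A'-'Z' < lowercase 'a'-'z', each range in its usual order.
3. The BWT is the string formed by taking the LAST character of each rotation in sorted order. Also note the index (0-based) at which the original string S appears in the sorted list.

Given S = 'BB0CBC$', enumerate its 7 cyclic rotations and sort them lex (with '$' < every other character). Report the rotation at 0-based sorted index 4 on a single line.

All 7 rotations (rotation i = S[i:]+S[:i]):
  rot[0] = BB0CBC$
  rot[1] = B0CBC$B
  rot[2] = 0CBC$BB
  rot[3] = CBC$BB0
  rot[4] = BC$BB0C
  rot[5] = C$BB0CB
  rot[6] = $BB0CBC
Sorted (with $ < everything):
  sorted[0] = $BB0CBC
  sorted[1] = 0CBC$BB
  sorted[2] = B0CBC$B
  sorted[3] = BB0CBC$
  sorted[4] = BC$BB0C
  sorted[5] = C$BB0CB
  sorted[6] = CBC$BB0
sorted[4] = BC$BB0C

Answer: BC$BB0C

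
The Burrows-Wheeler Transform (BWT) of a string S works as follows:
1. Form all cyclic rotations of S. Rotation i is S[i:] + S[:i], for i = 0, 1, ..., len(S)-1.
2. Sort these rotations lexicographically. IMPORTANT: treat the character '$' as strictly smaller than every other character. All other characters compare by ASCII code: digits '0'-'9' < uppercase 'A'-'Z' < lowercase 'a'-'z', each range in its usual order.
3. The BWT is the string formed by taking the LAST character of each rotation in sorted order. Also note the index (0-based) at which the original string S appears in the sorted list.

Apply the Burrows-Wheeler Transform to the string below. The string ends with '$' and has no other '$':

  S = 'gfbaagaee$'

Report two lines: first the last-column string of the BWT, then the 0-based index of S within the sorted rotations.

Answer: ebgafeaga$
9

Derivation:
All 10 rotations (rotation i = S[i:]+S[:i]):
  rot[0] = gfbaagaee$
  rot[1] = fbaagaee$g
  rot[2] = baagaee$gf
  rot[3] = aagaee$gfb
  rot[4] = agaee$gfba
  rot[5] = gaee$gfbaa
  rot[6] = aee$gfbaag
  rot[7] = ee$gfbaaga
  rot[8] = e$gfbaagae
  rot[9] = $gfbaagaee
Sorted (with $ < everything):
  sorted[0] = $gfbaagaee  (last char: 'e')
  sorted[1] = aagaee$gfb  (last char: 'b')
  sorted[2] = aee$gfbaag  (last char: 'g')
  sorted[3] = agaee$gfba  (last char: 'a')
  sorted[4] = baagaee$gf  (last char: 'f')
  sorted[5] = e$gfbaagae  (last char: 'e')
  sorted[6] = ee$gfbaaga  (last char: 'a')
  sorted[7] = fbaagaee$g  (last char: 'g')
  sorted[8] = gaee$gfbaa  (last char: 'a')
  sorted[9] = gfbaagaee$  (last char: '$')
Last column: ebgafeaga$
Original string S is at sorted index 9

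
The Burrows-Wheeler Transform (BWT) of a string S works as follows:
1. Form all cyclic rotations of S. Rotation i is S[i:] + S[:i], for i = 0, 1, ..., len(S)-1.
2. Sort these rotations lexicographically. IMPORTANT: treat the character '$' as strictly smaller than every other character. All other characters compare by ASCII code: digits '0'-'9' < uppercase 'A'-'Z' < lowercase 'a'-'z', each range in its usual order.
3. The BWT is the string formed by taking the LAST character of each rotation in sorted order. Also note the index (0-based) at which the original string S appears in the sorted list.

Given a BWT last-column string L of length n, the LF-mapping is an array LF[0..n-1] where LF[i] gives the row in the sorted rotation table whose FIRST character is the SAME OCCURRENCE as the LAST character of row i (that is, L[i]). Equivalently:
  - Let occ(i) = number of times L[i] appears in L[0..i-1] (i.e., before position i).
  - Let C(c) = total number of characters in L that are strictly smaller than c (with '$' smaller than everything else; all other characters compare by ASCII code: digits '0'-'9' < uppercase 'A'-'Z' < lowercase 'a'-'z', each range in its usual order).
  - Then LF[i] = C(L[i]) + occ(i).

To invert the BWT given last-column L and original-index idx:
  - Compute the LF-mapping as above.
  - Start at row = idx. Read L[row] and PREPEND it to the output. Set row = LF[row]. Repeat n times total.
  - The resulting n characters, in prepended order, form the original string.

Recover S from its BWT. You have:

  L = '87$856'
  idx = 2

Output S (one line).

Answer: 68758$

Derivation:
LF mapping: 4 3 0 5 1 2
Walk LF starting at row 2, prepending L[row]:
  step 1: row=2, L[2]='$', prepend. Next row=LF[2]=0
  step 2: row=0, L[0]='8', prepend. Next row=LF[0]=4
  step 3: row=4, L[4]='5', prepend. Next row=LF[4]=1
  step 4: row=1, L[1]='7', prepend. Next row=LF[1]=3
  step 5: row=3, L[3]='8', prepend. Next row=LF[3]=5
  step 6: row=5, L[5]='6', prepend. Next row=LF[5]=2
Reversed output: 68758$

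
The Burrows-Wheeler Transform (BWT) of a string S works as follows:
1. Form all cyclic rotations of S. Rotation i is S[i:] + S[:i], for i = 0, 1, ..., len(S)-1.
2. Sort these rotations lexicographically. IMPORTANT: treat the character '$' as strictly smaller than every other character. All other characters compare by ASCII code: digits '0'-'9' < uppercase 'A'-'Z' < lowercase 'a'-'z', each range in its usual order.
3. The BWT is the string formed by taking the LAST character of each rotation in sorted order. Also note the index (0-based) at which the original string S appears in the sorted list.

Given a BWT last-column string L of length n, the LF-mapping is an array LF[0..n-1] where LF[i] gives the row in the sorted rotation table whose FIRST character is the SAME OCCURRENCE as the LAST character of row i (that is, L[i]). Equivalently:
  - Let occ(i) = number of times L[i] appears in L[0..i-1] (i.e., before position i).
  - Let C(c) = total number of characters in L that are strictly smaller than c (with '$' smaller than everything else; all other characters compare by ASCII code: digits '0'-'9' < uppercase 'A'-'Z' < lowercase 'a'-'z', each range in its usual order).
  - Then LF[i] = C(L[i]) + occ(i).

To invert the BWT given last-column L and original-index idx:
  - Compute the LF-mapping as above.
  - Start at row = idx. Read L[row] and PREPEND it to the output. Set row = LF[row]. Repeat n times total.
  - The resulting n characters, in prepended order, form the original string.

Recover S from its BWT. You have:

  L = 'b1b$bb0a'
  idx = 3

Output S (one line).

LF mapping: 4 2 5 0 6 7 1 3
Walk LF starting at row 3, prepending L[row]:
  step 1: row=3, L[3]='$', prepend. Next row=LF[3]=0
  step 2: row=0, L[0]='b', prepend. Next row=LF[0]=4
  step 3: row=4, L[4]='b', prepend. Next row=LF[4]=6
  step 4: row=6, L[6]='0', prepend. Next row=LF[6]=1
  step 5: row=1, L[1]='1', prepend. Next row=LF[1]=2
  step 6: row=2, L[2]='b', prepend. Next row=LF[2]=5
  step 7: row=5, L[5]='b', prepend. Next row=LF[5]=7
  step 8: row=7, L[7]='a', prepend. Next row=LF[7]=3
Reversed output: abb10bb$

Answer: abb10bb$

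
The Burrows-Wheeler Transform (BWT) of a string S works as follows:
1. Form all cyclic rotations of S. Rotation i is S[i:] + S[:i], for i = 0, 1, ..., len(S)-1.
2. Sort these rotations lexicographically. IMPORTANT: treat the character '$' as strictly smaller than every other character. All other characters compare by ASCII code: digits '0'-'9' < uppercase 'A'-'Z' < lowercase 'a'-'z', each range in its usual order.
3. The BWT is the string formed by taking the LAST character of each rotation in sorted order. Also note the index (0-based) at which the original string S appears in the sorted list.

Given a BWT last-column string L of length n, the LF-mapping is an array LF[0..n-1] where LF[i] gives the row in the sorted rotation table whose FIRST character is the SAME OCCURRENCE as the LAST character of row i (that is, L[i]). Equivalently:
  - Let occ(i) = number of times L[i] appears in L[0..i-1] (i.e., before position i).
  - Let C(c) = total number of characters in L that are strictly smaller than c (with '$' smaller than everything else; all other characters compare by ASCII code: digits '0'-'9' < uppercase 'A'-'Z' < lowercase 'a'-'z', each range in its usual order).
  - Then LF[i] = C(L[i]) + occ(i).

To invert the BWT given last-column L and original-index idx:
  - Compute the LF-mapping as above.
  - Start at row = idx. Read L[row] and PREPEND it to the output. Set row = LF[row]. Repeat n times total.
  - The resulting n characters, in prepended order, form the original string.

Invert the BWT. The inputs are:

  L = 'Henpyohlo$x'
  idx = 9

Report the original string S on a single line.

Answer: xylophoneH$

Derivation:
LF mapping: 1 2 5 8 10 6 3 4 7 0 9
Walk LF starting at row 9, prepending L[row]:
  step 1: row=9, L[9]='$', prepend. Next row=LF[9]=0
  step 2: row=0, L[0]='H', prepend. Next row=LF[0]=1
  step 3: row=1, L[1]='e', prepend. Next row=LF[1]=2
  step 4: row=2, L[2]='n', prepend. Next row=LF[2]=5
  step 5: row=5, L[5]='o', prepend. Next row=LF[5]=6
  step 6: row=6, L[6]='h', prepend. Next row=LF[6]=3
  step 7: row=3, L[3]='p', prepend. Next row=LF[3]=8
  step 8: row=8, L[8]='o', prepend. Next row=LF[8]=7
  step 9: row=7, L[7]='l', prepend. Next row=LF[7]=4
  step 10: row=4, L[4]='y', prepend. Next row=LF[4]=10
  step 11: row=10, L[10]='x', prepend. Next row=LF[10]=9
Reversed output: xylophoneH$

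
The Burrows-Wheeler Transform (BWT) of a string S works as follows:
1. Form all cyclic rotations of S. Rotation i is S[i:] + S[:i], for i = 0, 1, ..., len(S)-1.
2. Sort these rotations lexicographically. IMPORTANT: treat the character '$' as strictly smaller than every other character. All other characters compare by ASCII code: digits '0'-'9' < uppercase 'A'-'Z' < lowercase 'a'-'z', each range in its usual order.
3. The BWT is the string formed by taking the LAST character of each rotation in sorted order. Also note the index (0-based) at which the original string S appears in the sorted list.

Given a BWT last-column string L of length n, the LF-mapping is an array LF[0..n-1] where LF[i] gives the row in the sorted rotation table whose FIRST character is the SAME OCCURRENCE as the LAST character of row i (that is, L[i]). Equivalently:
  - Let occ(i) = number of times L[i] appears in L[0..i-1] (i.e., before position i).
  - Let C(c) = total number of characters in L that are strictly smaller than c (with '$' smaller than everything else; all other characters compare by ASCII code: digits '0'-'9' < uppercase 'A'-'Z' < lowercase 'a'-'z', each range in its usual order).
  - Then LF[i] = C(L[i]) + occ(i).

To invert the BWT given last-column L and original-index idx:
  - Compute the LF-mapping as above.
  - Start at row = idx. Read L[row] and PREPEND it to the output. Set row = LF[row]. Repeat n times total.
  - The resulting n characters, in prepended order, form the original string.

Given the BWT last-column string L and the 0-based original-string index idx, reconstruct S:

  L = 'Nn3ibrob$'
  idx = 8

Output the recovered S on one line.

LF mapping: 2 6 1 5 3 8 7 4 0
Walk LF starting at row 8, prepending L[row]:
  step 1: row=8, L[8]='$', prepend. Next row=LF[8]=0
  step 2: row=0, L[0]='N', prepend. Next row=LF[0]=2
  step 3: row=2, L[2]='3', prepend. Next row=LF[2]=1
  step 4: row=1, L[1]='n', prepend. Next row=LF[1]=6
  step 5: row=6, L[6]='o', prepend. Next row=LF[6]=7
  step 6: row=7, L[7]='b', prepend. Next row=LF[7]=4
  step 7: row=4, L[4]='b', prepend. Next row=LF[4]=3
  step 8: row=3, L[3]='i', prepend. Next row=LF[3]=5
  step 9: row=5, L[5]='r', prepend. Next row=LF[5]=8
Reversed output: ribbon3N$

Answer: ribbon3N$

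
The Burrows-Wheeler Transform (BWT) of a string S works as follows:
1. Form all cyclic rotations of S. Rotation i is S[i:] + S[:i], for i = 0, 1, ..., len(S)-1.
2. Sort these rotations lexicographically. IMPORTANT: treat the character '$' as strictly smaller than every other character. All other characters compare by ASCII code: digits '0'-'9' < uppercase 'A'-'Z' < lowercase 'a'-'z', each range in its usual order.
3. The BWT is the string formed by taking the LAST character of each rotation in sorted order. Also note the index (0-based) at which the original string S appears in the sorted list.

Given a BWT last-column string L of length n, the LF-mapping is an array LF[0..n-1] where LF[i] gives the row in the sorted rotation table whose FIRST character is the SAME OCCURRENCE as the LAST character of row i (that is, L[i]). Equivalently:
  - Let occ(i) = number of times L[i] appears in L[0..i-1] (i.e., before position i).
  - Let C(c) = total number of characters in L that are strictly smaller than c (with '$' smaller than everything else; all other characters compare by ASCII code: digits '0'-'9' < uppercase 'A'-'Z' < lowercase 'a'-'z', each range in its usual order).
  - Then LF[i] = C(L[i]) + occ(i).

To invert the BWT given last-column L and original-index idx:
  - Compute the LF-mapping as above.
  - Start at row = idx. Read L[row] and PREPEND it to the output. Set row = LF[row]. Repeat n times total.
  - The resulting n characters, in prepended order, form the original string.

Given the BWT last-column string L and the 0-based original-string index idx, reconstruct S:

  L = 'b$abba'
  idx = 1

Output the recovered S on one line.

Answer: aabbb$

Derivation:
LF mapping: 3 0 1 4 5 2
Walk LF starting at row 1, prepending L[row]:
  step 1: row=1, L[1]='$', prepend. Next row=LF[1]=0
  step 2: row=0, L[0]='b', prepend. Next row=LF[0]=3
  step 3: row=3, L[3]='b', prepend. Next row=LF[3]=4
  step 4: row=4, L[4]='b', prepend. Next row=LF[4]=5
  step 5: row=5, L[5]='a', prepend. Next row=LF[5]=2
  step 6: row=2, L[2]='a', prepend. Next row=LF[2]=1
Reversed output: aabbb$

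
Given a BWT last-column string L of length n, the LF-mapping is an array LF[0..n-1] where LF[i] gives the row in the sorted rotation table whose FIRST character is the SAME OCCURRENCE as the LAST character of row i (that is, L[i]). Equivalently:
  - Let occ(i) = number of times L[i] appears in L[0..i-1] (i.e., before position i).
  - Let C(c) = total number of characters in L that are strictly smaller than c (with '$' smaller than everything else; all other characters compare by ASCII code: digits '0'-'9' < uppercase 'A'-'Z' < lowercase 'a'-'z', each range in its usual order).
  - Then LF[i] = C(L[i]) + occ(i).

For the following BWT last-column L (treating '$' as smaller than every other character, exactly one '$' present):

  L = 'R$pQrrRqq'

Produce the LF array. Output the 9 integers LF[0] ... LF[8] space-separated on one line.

Char counts: '$':1, 'Q':1, 'R':2, 'p':1, 'q':2, 'r':2
C (first-col start): C('$')=0, C('Q')=1, C('R')=2, C('p')=4, C('q')=5, C('r')=7
L[0]='R': occ=0, LF[0]=C('R')+0=2+0=2
L[1]='$': occ=0, LF[1]=C('$')+0=0+0=0
L[2]='p': occ=0, LF[2]=C('p')+0=4+0=4
L[3]='Q': occ=0, LF[3]=C('Q')+0=1+0=1
L[4]='r': occ=0, LF[4]=C('r')+0=7+0=7
L[5]='r': occ=1, LF[5]=C('r')+1=7+1=8
L[6]='R': occ=1, LF[6]=C('R')+1=2+1=3
L[7]='q': occ=0, LF[7]=C('q')+0=5+0=5
L[8]='q': occ=1, LF[8]=C('q')+1=5+1=6

Answer: 2 0 4 1 7 8 3 5 6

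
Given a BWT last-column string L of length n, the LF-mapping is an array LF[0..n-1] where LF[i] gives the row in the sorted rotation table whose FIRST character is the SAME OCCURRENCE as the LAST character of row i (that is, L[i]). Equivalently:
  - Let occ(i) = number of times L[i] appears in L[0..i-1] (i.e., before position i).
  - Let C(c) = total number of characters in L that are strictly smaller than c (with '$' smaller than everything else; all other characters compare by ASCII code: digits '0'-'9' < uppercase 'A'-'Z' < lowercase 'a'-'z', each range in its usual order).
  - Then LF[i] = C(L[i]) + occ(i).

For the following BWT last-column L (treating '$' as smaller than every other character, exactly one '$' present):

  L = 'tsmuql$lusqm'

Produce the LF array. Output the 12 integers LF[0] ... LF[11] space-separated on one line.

Answer: 9 7 3 10 5 1 0 2 11 8 6 4

Derivation:
Char counts: '$':1, 'l':2, 'm':2, 'q':2, 's':2, 't':1, 'u':2
C (first-col start): C('$')=0, C('l')=1, C('m')=3, C('q')=5, C('s')=7, C('t')=9, C('u')=10
L[0]='t': occ=0, LF[0]=C('t')+0=9+0=9
L[1]='s': occ=0, LF[1]=C('s')+0=7+0=7
L[2]='m': occ=0, LF[2]=C('m')+0=3+0=3
L[3]='u': occ=0, LF[3]=C('u')+0=10+0=10
L[4]='q': occ=0, LF[4]=C('q')+0=5+0=5
L[5]='l': occ=0, LF[5]=C('l')+0=1+0=1
L[6]='$': occ=0, LF[6]=C('$')+0=0+0=0
L[7]='l': occ=1, LF[7]=C('l')+1=1+1=2
L[8]='u': occ=1, LF[8]=C('u')+1=10+1=11
L[9]='s': occ=1, LF[9]=C('s')+1=7+1=8
L[10]='q': occ=1, LF[10]=C('q')+1=5+1=6
L[11]='m': occ=1, LF[11]=C('m')+1=3+1=4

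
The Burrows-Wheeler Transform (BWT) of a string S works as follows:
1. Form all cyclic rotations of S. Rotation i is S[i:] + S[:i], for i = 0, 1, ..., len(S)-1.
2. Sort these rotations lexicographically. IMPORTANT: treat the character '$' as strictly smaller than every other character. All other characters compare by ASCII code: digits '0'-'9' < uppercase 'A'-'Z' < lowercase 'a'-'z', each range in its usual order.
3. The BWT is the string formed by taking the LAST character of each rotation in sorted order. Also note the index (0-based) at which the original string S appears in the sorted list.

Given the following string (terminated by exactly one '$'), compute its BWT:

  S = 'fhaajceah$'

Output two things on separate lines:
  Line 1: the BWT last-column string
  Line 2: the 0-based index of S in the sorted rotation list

All 10 rotations (rotation i = S[i:]+S[:i]):
  rot[0] = fhaajceah$
  rot[1] = haajceah$f
  rot[2] = aajceah$fh
  rot[3] = ajceah$fha
  rot[4] = jceah$fhaa
  rot[5] = ceah$fhaaj
  rot[6] = eah$fhaajc
  rot[7] = ah$fhaajce
  rot[8] = h$fhaajcea
  rot[9] = $fhaajceah
Sorted (with $ < everything):
  sorted[0] = $fhaajceah  (last char: 'h')
  sorted[1] = aajceah$fh  (last char: 'h')
  sorted[2] = ah$fhaajce  (last char: 'e')
  sorted[3] = ajceah$fha  (last char: 'a')
  sorted[4] = ceah$fhaaj  (last char: 'j')
  sorted[5] = eah$fhaajc  (last char: 'c')
  sorted[6] = fhaajceah$  (last char: '$')
  sorted[7] = h$fhaajcea  (last char: 'a')
  sorted[8] = haajceah$f  (last char: 'f')
  sorted[9] = jceah$fhaa  (last char: 'a')
Last column: hheajc$afa
Original string S is at sorted index 6

Answer: hheajc$afa
6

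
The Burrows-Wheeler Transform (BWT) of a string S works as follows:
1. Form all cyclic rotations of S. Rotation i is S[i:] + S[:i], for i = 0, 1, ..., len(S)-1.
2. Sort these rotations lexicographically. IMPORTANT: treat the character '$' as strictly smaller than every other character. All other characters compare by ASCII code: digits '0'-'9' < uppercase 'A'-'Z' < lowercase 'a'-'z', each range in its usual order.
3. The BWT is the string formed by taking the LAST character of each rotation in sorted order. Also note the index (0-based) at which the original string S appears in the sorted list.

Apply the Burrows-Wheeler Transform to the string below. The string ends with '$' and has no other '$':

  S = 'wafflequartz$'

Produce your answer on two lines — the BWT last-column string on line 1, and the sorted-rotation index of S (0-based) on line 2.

All 13 rotations (rotation i = S[i:]+S[:i]):
  rot[0] = wafflequartz$
  rot[1] = afflequartz$w
  rot[2] = fflequartz$wa
  rot[3] = flequartz$waf
  rot[4] = lequartz$waff
  rot[5] = equartz$waffl
  rot[6] = quartz$waffle
  rot[7] = uartz$waffleq
  rot[8] = artz$wafflequ
  rot[9] = rtz$wafflequa
  rot[10] = tz$wafflequar
  rot[11] = z$wafflequart
  rot[12] = $wafflequartz
Sorted (with $ < everything):
  sorted[0] = $wafflequartz  (last char: 'z')
  sorted[1] = afflequartz$w  (last char: 'w')
  sorted[2] = artz$wafflequ  (last char: 'u')
  sorted[3] = equartz$waffl  (last char: 'l')
  sorted[4] = fflequartz$wa  (last char: 'a')
  sorted[5] = flequartz$waf  (last char: 'f')
  sorted[6] = lequartz$waff  (last char: 'f')
  sorted[7] = quartz$waffle  (last char: 'e')
  sorted[8] = rtz$wafflequa  (last char: 'a')
  sorted[9] = tz$wafflequar  (last char: 'r')
  sorted[10] = uartz$waffleq  (last char: 'q')
  sorted[11] = wafflequartz$  (last char: '$')
  sorted[12] = z$wafflequart  (last char: 't')
Last column: zwulaffearq$t
Original string S is at sorted index 11

Answer: zwulaffearq$t
11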